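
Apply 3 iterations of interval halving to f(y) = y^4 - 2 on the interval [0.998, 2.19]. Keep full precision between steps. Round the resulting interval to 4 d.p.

[1.1470, 1.2960]

f(0.998000) = -1.007976, f(2.190000) = 21.002575 (opposite signs)
step 1: m = 1.594000, f(m) = 4.455848 > 0 → root in [0.998000, 1.594000]
step 2: m = 1.296000, f(m) = 0.821110 > 0 → root in [0.998000, 1.296000]
step 3: m = 1.147000, f(m) = -0.269173 < 0 → root in [1.147000, 1.296000]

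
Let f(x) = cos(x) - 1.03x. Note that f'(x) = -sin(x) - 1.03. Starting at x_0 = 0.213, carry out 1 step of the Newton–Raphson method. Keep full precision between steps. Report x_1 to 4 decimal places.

Newton update: x ← x − f(x)/f'(x).
x_0 = 0.213000: f = 0.758011, f' = -1.241393 → x_1 = 0.213000 - (0.758011)/(-1.241393) = 0.823613

0.8236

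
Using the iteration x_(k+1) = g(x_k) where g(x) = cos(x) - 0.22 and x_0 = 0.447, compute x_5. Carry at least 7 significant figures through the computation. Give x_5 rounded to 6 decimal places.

0.611750

x_1 = g(0.447000) = 0.681748
x_2 = g(0.681748) = 0.556472
x_3 = g(0.556472) = 0.629124
x_4 = g(0.629124) = 0.588544
x_5 = g(0.588544) = 0.611750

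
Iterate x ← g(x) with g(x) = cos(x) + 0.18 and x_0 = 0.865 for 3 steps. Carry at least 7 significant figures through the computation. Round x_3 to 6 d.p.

x_1 = g(0.865000) = 0.828640
x_2 = g(0.828640) = 0.855879
x_3 = g(0.855879) = 0.835555

0.835555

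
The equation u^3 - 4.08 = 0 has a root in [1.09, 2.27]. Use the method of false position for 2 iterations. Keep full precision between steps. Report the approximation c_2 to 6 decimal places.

f(1.090000) = -2.784971, f(2.270000) = 7.617083
step 1: c = 1.405925, f(c) = -1.301015 < 0 → new bracket [1.405925, 2.270000]
step 2: c = 1.531980, f(c) = -0.484499 < 0 → new bracket [1.531980, 2.270000]

1.531980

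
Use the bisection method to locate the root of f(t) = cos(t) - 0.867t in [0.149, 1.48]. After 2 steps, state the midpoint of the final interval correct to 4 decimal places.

0.6481

f(0.149000) = 0.859737, f(1.480000) = -1.192488 (opposite signs)
step 1: m = 0.814500, f(m) = -0.019939 < 0 → root in [0.149000, 0.814500]
step 2: m = 0.481750, f(m) = 0.468508 > 0 → root in [0.481750, 0.814500]
Midpoint of [0.481750, 0.814500] = 0.648125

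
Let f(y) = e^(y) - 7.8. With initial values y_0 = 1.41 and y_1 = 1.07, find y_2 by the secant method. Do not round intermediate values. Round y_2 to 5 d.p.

f(y_0) = -3.704045, f(y_1) = -4.884621
y_2 = 1.070000 - (-4.884621)·(1.070000 - 1.410000)/(-4.884621 - (-3.704045)) = 2.476746; f(y_2) = 4.102476

2.47675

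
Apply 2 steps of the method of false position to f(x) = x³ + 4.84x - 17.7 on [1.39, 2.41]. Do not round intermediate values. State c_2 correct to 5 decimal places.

f(1.390000) = -8.286781, f(2.410000) = 7.961921
step 1: c = 1.910196, f(c) = -1.484628 < 0 → new bracket [1.910196, 2.410000]
step 2: c = 1.988746, f(c) = -0.208759 < 0 → new bracket [1.988746, 2.410000]

1.98875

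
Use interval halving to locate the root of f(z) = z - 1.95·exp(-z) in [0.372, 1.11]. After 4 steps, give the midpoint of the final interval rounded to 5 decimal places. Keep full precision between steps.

f(0.372000) = -0.972241, f(1.110000) = 0.467360 (opposite signs)
step 1: m = 0.741000, f(m) = -0.188442 < 0 → root in [0.741000, 1.110000]
step 2: m = 0.925500, f(m) = 0.152650 > 0 → root in [0.741000, 0.925500]
step 3: m = 0.833250, f(m) = -0.014287 < 0 → root in [0.833250, 0.925500]
step 4: m = 0.879375, f(m) = 0.070043 > 0 → root in [0.833250, 0.879375]
Midpoint of [0.833250, 0.879375] = 0.856313

0.85631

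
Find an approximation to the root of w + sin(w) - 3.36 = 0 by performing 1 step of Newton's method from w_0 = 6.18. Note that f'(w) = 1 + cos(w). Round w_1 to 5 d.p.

4.81788

w_0 = 6.180000: f = 2.716998, f' = 1.994681 → w_1 = 6.180000 - (2.716998)/(1.994681) = 4.817879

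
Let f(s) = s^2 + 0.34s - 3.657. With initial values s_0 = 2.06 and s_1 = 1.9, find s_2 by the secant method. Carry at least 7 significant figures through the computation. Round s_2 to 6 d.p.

f(s_0) = 1.287000, f(s_1) = 0.599000
s_2 = 1.900000 - (0.599000)·(1.900000 - 2.060000)/(0.599000 - (1.287000)) = 1.760698; f(s_2) = 0.041694

1.760698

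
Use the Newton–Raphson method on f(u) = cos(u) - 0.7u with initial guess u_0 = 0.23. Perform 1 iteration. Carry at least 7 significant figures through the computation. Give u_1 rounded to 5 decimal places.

f'(u) = -sin(u) - 0.7
u_0 = 0.230000: f = 0.812666, f' = -0.927978 → u_1 = 0.230000 - (0.812666)/(-0.927978) = 1.105739

1.10574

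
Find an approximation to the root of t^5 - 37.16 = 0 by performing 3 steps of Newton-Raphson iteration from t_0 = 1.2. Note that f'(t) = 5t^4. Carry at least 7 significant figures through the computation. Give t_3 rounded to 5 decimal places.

2.96392

t_0 = 1.200000: f = -34.671680, f' = 10.368000 → t_1 = 1.200000 - (-34.671680)/(10.368000) = 4.544105
t_1 = 4.544105: f = 1900.340220, f' = 2131.883227 → t_2 = 4.544105 - (1900.340220)/(2131.883227) = 3.652715
t_2 = 3.652715: f = 613.087472, f' = 890.087992 → t_3 = 3.652715 - (613.087472)/(890.087992) = 2.963920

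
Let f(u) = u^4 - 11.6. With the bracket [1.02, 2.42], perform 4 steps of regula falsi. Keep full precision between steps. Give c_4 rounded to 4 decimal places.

1.8234

False-position update: c = (a·f(b) − b·f(a))/(f(b) − f(a)); replace the endpoint whose sign matches f(c).
f(1.020000) = -10.517568, f(2.420000) = 22.697421
step 1: c = 1.463312, f(c) = -7.014914 < 0 → new bracket [1.463312, 2.420000]
step 2: c = 1.689180, f(c) = -3.458505 < 0 → new bracket [1.689180, 2.420000]
step 3: c = 1.785814, f(c) = -1.429437 < 0 → new bracket [1.785814, 2.420000]
step 4: c = 1.823388, f(c) = -0.546090 < 0 → new bracket [1.823388, 2.420000]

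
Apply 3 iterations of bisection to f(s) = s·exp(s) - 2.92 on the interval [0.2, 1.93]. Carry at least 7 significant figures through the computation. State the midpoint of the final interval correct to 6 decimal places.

f(0.200000) = -2.675719, f(1.930000) = 10.376755 (opposite signs)
step 1: m = 1.065000, f(m) = 0.169394 > 0 → root in [0.200000, 1.065000]
step 2: m = 0.632500, f(m) = -1.729439 < 0 → root in [0.632500, 1.065000]
step 3: m = 0.848750, f(m) = -0.936705 < 0 → root in [0.848750, 1.065000]
Midpoint of [0.848750, 1.065000] = 0.956875

0.956875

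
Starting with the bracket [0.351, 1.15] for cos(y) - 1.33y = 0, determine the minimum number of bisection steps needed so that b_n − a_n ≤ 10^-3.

10

Initial width b − a = 1.15 − 0.351 = 0.799000.
After n steps the width is (b−a)/2^n; need (b−a)/2^n ≤ 10^-3.
So n ≥ log₂(0.799000/10^-3) = log₂(799.0000) ≈ 9.6421.
Hence n = 10.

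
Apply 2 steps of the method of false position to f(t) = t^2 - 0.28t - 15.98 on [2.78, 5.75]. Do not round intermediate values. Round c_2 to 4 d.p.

4.0942

f(2.780000) = -9.030000, f(5.750000) = 15.472500
step 1: c = 3.874545, f(c) = -2.052770 < 0 → new bracket [3.874545, 5.750000]
step 2: c = 4.094221, f(c) = -0.363734 < 0 → new bracket [4.094221, 5.750000]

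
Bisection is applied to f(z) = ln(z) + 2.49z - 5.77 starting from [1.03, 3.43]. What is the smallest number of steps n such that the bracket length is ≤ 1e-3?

Initial width b − a = 3.43 − 1.03 = 2.400000.
After n steps the width is (b−a)/2^n; need (b−a)/2^n ≤ 1e-3.
So n ≥ log₂(2.400000/1e-3) = log₂(2400.0000) ≈ 11.2288.
Hence n = 12.

12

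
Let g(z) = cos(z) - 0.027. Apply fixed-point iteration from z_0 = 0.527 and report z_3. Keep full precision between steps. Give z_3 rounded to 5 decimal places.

0.77363

z_1 = g(0.527000) = 0.837320
z_2 = g(0.837320) = 0.642456
z_3 = g(0.642456) = 0.773626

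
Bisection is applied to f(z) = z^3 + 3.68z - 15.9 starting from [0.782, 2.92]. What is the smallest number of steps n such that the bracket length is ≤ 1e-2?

8

Initial width b − a = 2.92 − 0.782 = 2.138000.
After n steps the width is (b−a)/2^n; need (b−a)/2^n ≤ 1e-2.
So n ≥ log₂(2.138000/1e-2) = log₂(213.8000) ≈ 7.7401.
Hence n = 8.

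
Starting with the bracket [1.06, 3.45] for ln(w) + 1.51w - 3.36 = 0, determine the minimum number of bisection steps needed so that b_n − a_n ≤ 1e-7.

25

Initial width b − a = 3.45 − 1.06 = 2.390000.
After n steps the width is (b−a)/2^n; need (b−a)/2^n ≤ 1e-7.
So n ≥ log₂(2.390000/1e-7) = log₂(23900000.0000) ≈ 24.5105.
Hence n = 25.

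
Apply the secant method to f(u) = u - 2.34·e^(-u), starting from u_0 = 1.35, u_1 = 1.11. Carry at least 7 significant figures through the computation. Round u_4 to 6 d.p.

f(u_0) = 0.743378, f(u_1) = 0.338832
u_2 = 1.110000 - (0.338832)·(1.110000 - 1.350000)/(0.338832 - (0.743378)) = 0.908985; f(u_2) = -0.033878
u_3 = 0.908985 - (-0.033878)·(0.908985 - 1.110000)/(-0.033878 - (0.338832)) = 0.927257; f(u_3) = 0.001465
u_4 = 0.927257 - (0.001465)·(0.927257 - 0.908985)/(0.001465 - (-0.033878)) = 0.926499; f(u_4) = 0.000006

0.926499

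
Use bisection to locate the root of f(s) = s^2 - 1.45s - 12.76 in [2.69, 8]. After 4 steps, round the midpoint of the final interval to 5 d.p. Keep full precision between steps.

f(2.690000) = -9.424400, f(8.000000) = 39.640000 (opposite signs)
step 1: m = 5.345000, f(m) = 8.058775 > 0 → root in [2.690000, 5.345000]
step 2: m = 4.017500, f(m) = -2.445069 < 0 → root in [4.017500, 5.345000]
step 3: m = 4.681250, f(m) = 2.366289 > 0 → root in [4.017500, 4.681250]
step 4: m = 4.349375, f(m) = -0.149531 < 0 → root in [4.349375, 4.681250]
Midpoint of [4.349375, 4.681250] = 4.515313

4.51531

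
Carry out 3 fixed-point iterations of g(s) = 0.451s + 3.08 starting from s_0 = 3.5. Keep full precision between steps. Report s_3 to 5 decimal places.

5.41662

s_1 = g(3.500000) = 4.658500
s_2 = g(4.658500) = 5.180983
s_3 = g(5.180983) = 5.416624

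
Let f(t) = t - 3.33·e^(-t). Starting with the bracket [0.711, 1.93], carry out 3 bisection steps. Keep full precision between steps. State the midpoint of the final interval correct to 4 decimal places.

f(0.711000) = -0.924539, f(1.930000) = 1.446656 (opposite signs)
step 1: m = 1.320500, f(m) = 0.431384 > 0 → root in [0.711000, 1.320500]
step 2: m = 1.015750, f(m) = -0.190145 < 0 → root in [1.015750, 1.320500]
step 3: m = 1.168125, f(m) = 0.132663 > 0 → root in [1.015750, 1.168125]
Midpoint of [1.015750, 1.168125] = 1.091937

1.0919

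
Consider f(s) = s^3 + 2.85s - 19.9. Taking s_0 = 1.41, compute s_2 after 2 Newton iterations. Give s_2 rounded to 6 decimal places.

Newton update: s ← s − f(s)/f'(s).
f'(s) = 3s^2 + 2.85
s_0 = 1.410000: f = -13.078279, f' = 8.814300 → s_1 = 1.410000 - (-13.078279)/(8.814300) = 2.893757
s_1 = 2.893757: f = 12.579034, f' = 27.971488 → s_2 = 2.893757 - (12.579034)/(27.971488) = 2.444048

2.444048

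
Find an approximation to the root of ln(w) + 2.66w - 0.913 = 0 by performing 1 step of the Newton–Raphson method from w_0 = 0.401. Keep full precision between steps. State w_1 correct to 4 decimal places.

0.5485

Newton update: w ← w − f(w)/f'(w).
f'(w) = 1/w + 2.66
w_0 = 0.401000: f = -0.760134, f' = 5.153766 → w_1 = 0.401000 - (-0.760134)/(5.153766) = 0.548491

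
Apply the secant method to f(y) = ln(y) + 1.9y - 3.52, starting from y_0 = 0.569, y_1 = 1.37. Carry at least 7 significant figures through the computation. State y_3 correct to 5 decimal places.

1.60331

Secant update: y_(k+1) = y_k − f(y_k)·(y_k − y_(k-1))/(f(y_k) − f(y_(k-1))).
f(y_0) = -3.002775, f(y_1) = -0.602189
y_2 = 1.370000 - (-0.602189)·(1.370000 - 0.569000)/(-0.602189 - (-3.002775)) = 1.570932; f(y_2) = -0.083561
y_3 = 1.570932 - (-0.083561)·(1.570932 - 1.370000)/(-0.083561 - (-0.602189)) = 1.603306; f(y_3) = -0.001652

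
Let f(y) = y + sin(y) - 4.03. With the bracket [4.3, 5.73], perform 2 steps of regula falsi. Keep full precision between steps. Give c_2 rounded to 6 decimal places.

f(4.300000) = -0.646166, f(5.730000) = 1.174600
step 1: c = 4.807488, f(c) = -0.217993 < 0 → new bracket [4.807488, 5.730000]
step 2: c = 4.951896, f(c) = -0.049559 < 0 → new bracket [4.951896, 5.730000]

4.951896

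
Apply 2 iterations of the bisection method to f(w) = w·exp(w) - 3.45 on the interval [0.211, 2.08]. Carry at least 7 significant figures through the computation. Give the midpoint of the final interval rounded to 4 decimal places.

0.9119

f(0.211000) = -3.189433, f(2.080000) = 13.199295 (opposite signs)
step 1: m = 1.145500, f(m) = 0.151467 > 0 → root in [0.211000, 1.145500]
step 2: m = 0.678250, f(m) = -2.113558 < 0 → root in [0.678250, 1.145500]
Midpoint of [0.678250, 1.145500] = 0.911875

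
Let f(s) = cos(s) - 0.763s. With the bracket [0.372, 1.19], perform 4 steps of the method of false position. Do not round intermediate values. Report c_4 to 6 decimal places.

f(0.372000) = 0.647766, f(1.190000) = -0.536310
step 1: c = 0.819499, f(c) = 0.057310 > 0 → new bracket [0.819499, 1.190000]
step 2: c = 0.855268, f(c) = 0.003447 > 0 → new bracket [0.855268, 1.190000]
step 3: c = 0.857406, f(c) = 0.000201 > 0 → new bracket [0.857406, 1.190000]
step 4: c = 0.857530, f(c) = 0.000012 > 0 → new bracket [0.857530, 1.190000]

0.857530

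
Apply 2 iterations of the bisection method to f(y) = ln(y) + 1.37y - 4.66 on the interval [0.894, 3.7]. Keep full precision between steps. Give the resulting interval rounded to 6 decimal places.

[2.297000, 2.998500]

f(0.894000) = -3.547270, f(3.700000) = 1.717333 (opposite signs)
step 1: m = 2.297000, f(m) = -0.681506 < 0 → root in [2.297000, 3.700000]
step 2: m = 2.998500, f(m) = 0.546057 > 0 → root in [2.297000, 2.998500]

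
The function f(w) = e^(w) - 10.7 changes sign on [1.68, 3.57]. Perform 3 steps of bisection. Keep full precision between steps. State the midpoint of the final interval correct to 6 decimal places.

f(1.680000) = -5.334444, f(3.570000) = 24.816593 (opposite signs)
step 1: m = 2.625000, f(m) = 3.104574 > 0 → root in [1.680000, 2.625000]
step 2: m = 2.152500, f(m) = -2.093653 < 0 → root in [2.152500, 2.625000]
step 3: m = 2.388750, f(m) = 0.199861 > 0 → root in [2.152500, 2.388750]
Midpoint of [2.152500, 2.388750] = 2.270625

2.270625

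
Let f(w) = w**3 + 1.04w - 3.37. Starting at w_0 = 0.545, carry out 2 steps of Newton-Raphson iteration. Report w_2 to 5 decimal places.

f'(w) = 3w**2 + 1.04
w_0 = 0.545000: f = -2.641321, f' = 1.931075 → w_1 = 0.545000 - (-2.641321)/(1.931075) = 1.912798
w_1 = 1.912798: f = 5.617853, f' = 12.016394 → w_2 = 1.912798 - (5.617853)/(12.016394) = 1.445283

1.44528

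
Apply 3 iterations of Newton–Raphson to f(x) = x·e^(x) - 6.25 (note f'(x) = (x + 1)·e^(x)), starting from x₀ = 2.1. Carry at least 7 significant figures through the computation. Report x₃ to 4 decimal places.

1.4571

Newton update: x ← x − f(x)/f'(x).
x_0 = 2.100000: f = 10.898957, f' = 25.315127 → x_1 = 2.100000 - (10.898957)/(25.315127) = 1.669469
x_1 = 1.669469: f = 2.613786, f' = 14.173132 → x_2 = 1.669469 - (2.613786)/(14.173132) = 1.485050
x_2 = 1.485050: f = 0.306775, f' = 10.971962 → x_3 = 1.485050 - (0.306775)/(10.971962) = 1.457090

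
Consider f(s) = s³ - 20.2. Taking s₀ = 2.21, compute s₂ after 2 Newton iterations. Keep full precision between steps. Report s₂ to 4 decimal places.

2.7291

f'(s) = 3s²
s_0 = 2.210000: f = -9.406139, f' = 14.652300 → s_1 = 2.210000 - (-9.406139)/(14.652300) = 2.851956
s_1 = 2.851956: f = 2.996832, f' = 24.400967 → s_2 = 2.851956 - (2.996832)/(24.400967) = 2.729140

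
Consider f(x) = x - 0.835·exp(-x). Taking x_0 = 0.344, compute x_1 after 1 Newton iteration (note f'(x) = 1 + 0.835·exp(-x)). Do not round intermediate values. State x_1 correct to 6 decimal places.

x_0 = 0.344000: f = -0.247956, f' = 1.591956 → x_1 = 0.344000 - (-0.247956)/(1.591956) = 0.499755

0.499755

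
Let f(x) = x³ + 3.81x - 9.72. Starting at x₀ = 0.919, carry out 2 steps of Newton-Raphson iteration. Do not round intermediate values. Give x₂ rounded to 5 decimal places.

f'(x) = 3x² + 3.81
x_0 = 0.919000: f = -5.442458, f' = 6.343683 → x_1 = 0.919000 - (-5.442458)/(6.343683) = 1.776934
x_1 = 1.776934: f = 2.660772, f' = 13.282478 → x_2 = 1.776934 - (2.660772)/(13.282478) = 1.576612

1.57661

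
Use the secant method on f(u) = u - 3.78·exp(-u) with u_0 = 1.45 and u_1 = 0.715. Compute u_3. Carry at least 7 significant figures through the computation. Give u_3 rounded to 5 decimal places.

1.17582

Secant update: u_(k+1) = u_k − f(u_k)·(u_k − u_(k-1))/(f(u_k) − f(u_(k-1))).
f(u_0) = 0.563324, f(u_1) = -1.134146
u_2 = 0.715000 - (-1.134146)·(0.715000 - 1.450000)/(-1.134146 - (0.563324)) = 1.206082; f(u_2) = 0.074472
u_3 = 1.206082 - (0.074472)·(1.206082 - 0.715000)/(0.074472 - (-1.134146)) = 1.175823; f(u_3) = 0.009448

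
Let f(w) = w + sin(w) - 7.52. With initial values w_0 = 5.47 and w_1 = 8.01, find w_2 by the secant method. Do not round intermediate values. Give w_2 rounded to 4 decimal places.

Secant update: w_(k+1) = w_k − f(w_k)·(w_k − w_(k-1))/(f(w_k) − f(w_(k-1))).
f(w_0) = -2.776480, f(w_1) = 1.477854
w_2 = 8.010000 - (1.477854)·(8.010000 - 5.470000)/(1.477854 - (-2.776480)) = 7.127665; f(w_2) = 0.355290

7.1277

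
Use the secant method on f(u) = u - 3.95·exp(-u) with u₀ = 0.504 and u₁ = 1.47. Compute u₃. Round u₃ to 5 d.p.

1.19146

f(u_0) = -1.882232, f(u_1) = 0.561794
u_2 = 1.470000 - (0.561794)·(1.470000 - 0.504000)/(0.561794 - (-1.882232)) = 1.247951; f(u_2) = 0.113936
u_3 = 1.247951 - (0.113936)·(1.247951 - 1.470000)/(0.113936 - (0.561794)) = 1.191461; f(u_3) = -0.008458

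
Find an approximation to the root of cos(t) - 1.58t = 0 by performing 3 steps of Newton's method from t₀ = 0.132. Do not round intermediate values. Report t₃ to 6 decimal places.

0.542152

f'(t) = -sin(t) - 1.58
t_0 = 0.132000: f = 0.782741, f' = -1.711617 → t_1 = 0.132000 - (0.782741)/(-1.711617) = 0.589311
t_1 = 0.589311: f = -0.099787, f' = -2.135788 → t_2 = 0.589311 - (-0.099787)/(-2.135788) = 0.542589
t_2 = 0.542589: f = -0.000917, f' = -2.096355 → t_3 = 0.542589 - (-0.000917)/(-2.096355) = 0.542152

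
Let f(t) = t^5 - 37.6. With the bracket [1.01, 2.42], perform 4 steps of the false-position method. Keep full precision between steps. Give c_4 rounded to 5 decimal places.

f(1.010000) = -36.548990, f(2.420000) = 45.399759
step 1: c = 1.638857, f(c) = -25.777596 < 0 → new bracket [1.638857, 2.420000]
step 2: c = 1.921756, f(c) = -11.388536 < 0 → new bracket [1.921756, 2.420000]
step 3: c = 2.021676, f(c) = -3.827944 < 0 → new bracket [2.021676, 2.420000]
step 4: c = 2.052649, f(c) = -1.160375 < 0 → new bracket [2.052649, 2.420000]

2.05265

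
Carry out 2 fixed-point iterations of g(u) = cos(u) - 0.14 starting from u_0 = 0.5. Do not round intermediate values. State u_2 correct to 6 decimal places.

u_1 = g(0.500000) = 0.737583
u_2 = g(0.737583) = 0.600096

0.600096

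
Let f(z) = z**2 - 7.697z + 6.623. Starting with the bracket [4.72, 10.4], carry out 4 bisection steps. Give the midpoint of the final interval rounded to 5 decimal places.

f(4.720000) = -7.428440, f(10.400000) = 34.734200 (opposite signs)
step 1: m = 7.560000, f(m) = 5.587280 > 0 → root in [4.720000, 7.560000]
step 2: m = 6.140000, f(m) = -2.936980 < 0 → root in [6.140000, 7.560000]
step 3: m = 6.850000, f(m) = 0.821050 > 0 → root in [6.140000, 6.850000]
step 4: m = 6.495000, f(m) = -1.183990 < 0 → root in [6.495000, 6.850000]
Midpoint of [6.495000, 6.850000] = 6.672500

6.67250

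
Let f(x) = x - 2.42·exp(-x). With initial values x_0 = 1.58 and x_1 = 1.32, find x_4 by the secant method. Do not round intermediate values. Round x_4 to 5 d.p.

Secant update: x_(k+1) = x_k − f(x_k)·(x_k − x_(k-1))/(f(x_k) − f(x_(k-1))).
f(x_0) = 1.081540, f(x_1) = 0.673533
x_2 = 1.320000 - (0.673533)·(1.320000 - 1.580000)/(0.673533 - (1.081540)) = 0.890796; f(x_2) = -0.102200
x_3 = 0.890796 - (-0.102200)·(0.890796 - 1.320000)/(-0.102200 - (0.673533)) = 0.947342; f(x_3) = 0.008938
x_4 = 0.947342 - (0.008938)·(0.947342 - 0.890796)/(0.008938 - (-0.102200)) = 0.942795; f(x_4) = 0.000113

0.94279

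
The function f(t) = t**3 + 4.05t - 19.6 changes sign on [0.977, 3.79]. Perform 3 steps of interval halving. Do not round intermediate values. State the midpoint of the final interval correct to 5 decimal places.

2.20769

f(0.977000) = -14.710575, f(3.790000) = 50.189439 (opposite signs)
step 1: m = 2.383500, f(m) = 3.594011 > 0 → root in [0.977000, 2.383500]
step 2: m = 1.680250, f(m) = -8.051238 < 0 → root in [1.680250, 2.383500]
step 3: m = 2.031875, f(m) = -2.982278 < 0 → root in [2.031875, 2.383500]
Midpoint of [2.031875, 2.383500] = 2.207688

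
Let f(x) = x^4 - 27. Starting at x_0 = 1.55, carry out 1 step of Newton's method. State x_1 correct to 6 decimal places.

2.975128

f'(x) = 4x^3
x_0 = 1.550000: f = -21.227994, f' = 14.895500 → x_1 = 1.550000 - (-21.227994)/(14.895500) = 2.975128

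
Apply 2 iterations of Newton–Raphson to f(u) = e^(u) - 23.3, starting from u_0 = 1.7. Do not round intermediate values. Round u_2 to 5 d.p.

4.12050

f'(u) = e^(u)
u_0 = 1.700000: f = -17.826053, f' = 5.473947 → u_1 = 1.700000 - (-17.826053)/(5.473947) = 4.956526
u_1 = 4.956526: f = 118.799300, f' = 142.099300 → u_2 = 4.956526 - (118.799300)/(142.099300) = 4.120496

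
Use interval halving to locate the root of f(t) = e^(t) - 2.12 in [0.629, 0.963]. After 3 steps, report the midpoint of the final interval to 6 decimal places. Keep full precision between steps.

0.733375

f(0.629000) = -0.244266, f(0.963000) = 0.499543 (opposite signs)
step 1: m = 0.796000, f(m) = 0.096657 > 0 → root in [0.629000, 0.796000]
step 2: m = 0.712500, f(m) = -0.080917 < 0 → root in [0.712500, 0.796000]
step 3: m = 0.754250, f(m) = 0.006016 > 0 → root in [0.712500, 0.754250]
Midpoint of [0.712500, 0.754250] = 0.733375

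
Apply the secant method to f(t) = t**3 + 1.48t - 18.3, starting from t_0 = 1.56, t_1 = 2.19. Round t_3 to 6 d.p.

2.436534

Secant update: t_(k+1) = t_k − f(t_k)·(t_k − t_(k-1))/(f(t_k) − f(t_(k-1))).
f(t_0) = -12.194784, f(t_1) = -4.555341
t_2 = 2.190000 - (-4.555341)·(2.190000 - 1.560000)/(-4.555341 - (-12.194784)) = 2.565664; f(t_2) = 2.386007
t_3 = 2.565664 - (2.386007)·(2.565664 - 2.190000)/(2.386007 - (-4.555341)) = 2.436534; f(t_3) = -0.228963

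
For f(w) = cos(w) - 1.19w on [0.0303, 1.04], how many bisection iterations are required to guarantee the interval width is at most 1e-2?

Initial width b − a = 1.04 − 0.0303 = 1.009700.
After n steps the width is (b−a)/2^n; need (b−a)/2^n ≤ 1e-2.
So n ≥ log₂(1.009700/1e-2) = log₂(100.9700) ≈ 6.6578.
Hence n = 7.

7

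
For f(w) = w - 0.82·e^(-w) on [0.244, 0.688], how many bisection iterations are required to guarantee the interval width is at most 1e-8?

Initial width b − a = 0.688 − 0.244 = 0.444000.
After n steps the width is (b−a)/2^n; need (b−a)/2^n ≤ 1e-8.
So n ≥ log₂(0.444000/1e-8) = log₂(44400000.0000) ≈ 25.4041.
Hence n = 26.

26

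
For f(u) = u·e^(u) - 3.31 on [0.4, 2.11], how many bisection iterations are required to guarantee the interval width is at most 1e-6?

Initial width b − a = 2.11 − 0.4 = 1.710000.
After n steps the width is (b−a)/2^n; need (b−a)/2^n ≤ 1e-6.
So n ≥ log₂(1.710000/1e-6) = log₂(1710000.0000) ≈ 20.7056.
Hence n = 21.

21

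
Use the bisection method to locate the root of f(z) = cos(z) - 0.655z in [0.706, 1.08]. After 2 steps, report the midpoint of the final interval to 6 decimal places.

0.939750

f(0.706000) = 0.298533, f(1.080000) = -0.236072 (opposite signs)
step 1: m = 0.893000, f(m) = 0.042163 > 0 → root in [0.893000, 1.080000]
step 2: m = 0.986500, f(m) = -0.094545 < 0 → root in [0.893000, 0.986500]
Midpoint of [0.893000, 0.986500] = 0.939750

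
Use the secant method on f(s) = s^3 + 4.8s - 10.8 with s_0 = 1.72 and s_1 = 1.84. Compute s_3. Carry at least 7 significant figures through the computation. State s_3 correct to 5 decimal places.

Secant update: s_(k+1) = s_k − f(s_k)·(s_k − s_(k-1))/(f(s_k) − f(s_(k-1))).
f(s_0) = 2.544448, f(s_1) = 4.261504
s_2 = 1.840000 - (4.261504)·(1.840000 - 1.720000)/(4.261504 - (2.544448)) = 1.542176; f(s_2) = 0.270213
s_3 = 1.542176 - (0.270213)·(1.542176 - 1.840000)/(0.270213 - (4.261504)) = 1.522013; f(s_3) = 0.031443

1.52201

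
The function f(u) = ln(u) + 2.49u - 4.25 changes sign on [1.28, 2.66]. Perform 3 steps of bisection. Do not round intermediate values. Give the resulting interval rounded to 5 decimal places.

[1.45250, 1.62500]

f(1.280000) = -0.815940, f(2.660000) = 3.351726 (opposite signs)
step 1: m = 1.970000, f(m) = 1.333334 > 0 → root in [1.280000, 1.970000]
step 2: m = 1.625000, f(m) = 0.281758 > 0 → root in [1.280000, 1.625000]
step 3: m = 1.452500, f(m) = -0.259989 < 0 → root in [1.452500, 1.625000]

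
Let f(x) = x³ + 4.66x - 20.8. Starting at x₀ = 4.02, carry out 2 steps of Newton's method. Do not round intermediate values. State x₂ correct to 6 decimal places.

f'(x) = 3x² + 4.66
x_0 = 4.020000: f = 62.898008, f' = 53.141200 → x_1 = 4.020000 - (62.898008)/(53.141200) = 2.836398
x_1 = 2.836398: f = 15.236885, f' = 28.795468 → x_2 = 2.836398 - (15.236885)/(28.795468) = 2.307257

2.307257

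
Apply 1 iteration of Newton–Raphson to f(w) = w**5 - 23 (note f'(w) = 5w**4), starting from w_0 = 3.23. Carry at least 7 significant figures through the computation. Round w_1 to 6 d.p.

Newton update: w ← w − f(w)/f'(w).
w_0 = 3.230000: f = 328.570650, f' = 544.227012 → w_1 = 3.230000 - (328.570650)/(544.227012) = 2.626262

2.626262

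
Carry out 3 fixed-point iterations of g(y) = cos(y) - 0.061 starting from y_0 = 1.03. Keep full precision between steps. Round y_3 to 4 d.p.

y_1 = g(1.030000) = 0.453819
y_2 = g(0.453819) = 0.837779
y_3 = g(0.837779) = 0.608115

0.6081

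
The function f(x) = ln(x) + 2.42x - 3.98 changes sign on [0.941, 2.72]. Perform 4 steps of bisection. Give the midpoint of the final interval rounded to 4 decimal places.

1.4413

f(0.941000) = -1.763592, f(2.720000) = 3.603032 (opposite signs)
step 1: m = 1.830500, f(m) = 1.054399 > 0 → root in [0.941000, 1.830500]
step 2: m = 1.385750, f(m) = -0.300243 < 0 → root in [1.385750, 1.830500]
step 3: m = 1.608125, f(m) = 0.386731 > 0 → root in [1.385750, 1.608125]
step 4: m = 1.496938, f(m) = 0.046010 > 0 → root in [1.385750, 1.496938]
Midpoint of [1.385750, 1.496938] = 1.441344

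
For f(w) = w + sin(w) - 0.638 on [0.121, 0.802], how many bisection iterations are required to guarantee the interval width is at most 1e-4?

13

Initial width b − a = 0.802 − 0.121 = 0.681000.
After n steps the width is (b−a)/2^n; need (b−a)/2^n ≤ 1e-4.
So n ≥ log₂(0.681000/1e-4) = log₂(6810.0000) ≈ 12.7334.
Hence n = 13.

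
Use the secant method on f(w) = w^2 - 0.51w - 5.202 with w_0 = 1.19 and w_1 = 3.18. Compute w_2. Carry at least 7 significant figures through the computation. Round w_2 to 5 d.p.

2.32803

Secant update: w_(k+1) = w_k − f(w_k)·(w_k − w_(k-1))/(f(w_k) − f(w_(k-1))).
f(w_0) = -4.392800, f(w_1) = 3.288600
w_2 = 3.180000 - (3.288600)·(3.180000 - 1.190000)/(3.288600 - (-4.392800)) = 2.328031; f(w_2) = -0.969567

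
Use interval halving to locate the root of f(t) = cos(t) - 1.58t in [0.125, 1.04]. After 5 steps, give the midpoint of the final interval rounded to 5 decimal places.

f(0.125000) = 0.794698, f(1.040000) = -1.136980 (opposite signs)
step 1: m = 0.582500, f(m) = -0.085260 < 0 → root in [0.125000, 0.582500]
step 2: m = 0.353750, f(m) = 0.379155 > 0 → root in [0.353750, 0.582500]
step 3: m = 0.468125, f(m) = 0.152778 > 0 → root in [0.468125, 0.582500]
step 4: m = 0.525313, f(m) = 0.035174 > 0 → root in [0.525313, 0.582500]
step 5: m = 0.553906, f(m) = -0.024696 < 0 → root in [0.525313, 0.553906]
Midpoint of [0.525313, 0.553906] = 0.539609

0.53961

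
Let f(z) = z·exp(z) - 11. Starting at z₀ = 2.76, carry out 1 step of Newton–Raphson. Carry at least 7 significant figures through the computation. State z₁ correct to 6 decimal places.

f'(z) = (z + 1)·exp(z)
z_0 = 2.760000: f = 32.607567, f' = 59.407409 → z_1 = 2.760000 - (32.607567)/(59.407409) = 2.211120

2.211120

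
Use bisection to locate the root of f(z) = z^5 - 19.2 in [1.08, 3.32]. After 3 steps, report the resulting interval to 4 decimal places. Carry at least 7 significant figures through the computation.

[1.6400, 1.9200]

f(1.080000) = -17.730672, f(3.320000) = 384.157762 (opposite signs)
step 1: m = 2.200000, f(m) = 32.336320 > 0 → root in [1.080000, 2.200000]
step 2: m = 1.640000, f(m) = -7.336325 < 0 → root in [1.640000, 2.200000]
step 3: m = 1.920000, f(m) = 6.891926 > 0 → root in [1.640000, 1.920000]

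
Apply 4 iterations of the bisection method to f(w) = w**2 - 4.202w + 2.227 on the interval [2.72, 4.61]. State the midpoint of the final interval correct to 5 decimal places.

3.60594

f(2.720000) = -1.804040, f(4.610000) = 4.107880 (opposite signs)
step 1: m = 3.665000, f(m) = 0.258895 > 0 → root in [2.720000, 3.665000]
step 2: m = 3.192500, f(m) = -0.995829 < 0 → root in [3.192500, 3.665000]
step 3: m = 3.428750, f(m) = -0.424281 < 0 → root in [3.428750, 3.665000]
step 4: m = 3.546875, f(m) = -0.096646 < 0 → root in [3.546875, 3.665000]
Midpoint of [3.546875, 3.665000] = 3.605938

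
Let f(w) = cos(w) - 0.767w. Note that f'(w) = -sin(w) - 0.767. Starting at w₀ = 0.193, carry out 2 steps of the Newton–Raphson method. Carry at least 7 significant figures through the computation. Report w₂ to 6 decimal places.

w_0 = 0.193000: f = 0.833402, f' = -0.958804 → w_1 = 0.193000 - (0.833402)/(-0.958804) = 1.062210
w_1 = 1.062210: f = -0.327772, f' = -1.640434 → w_2 = 1.062210 - (-0.327772)/(-1.640434) = 0.862402

0.862402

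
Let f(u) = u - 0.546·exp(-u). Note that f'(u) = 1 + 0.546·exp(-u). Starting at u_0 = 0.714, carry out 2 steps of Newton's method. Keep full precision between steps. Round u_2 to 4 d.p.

0.3752

Newton update: u ← u − f(u)/f'(u).
u_0 = 0.714000: f = 0.446634, f' = 1.267366 → u_1 = 0.714000 - (0.446634)/(1.267366) = 0.361589
u_1 = 0.361589: f = -0.018738, f' = 1.380326 → u_2 = 0.361589 - (-0.018738)/(1.380326) = 0.375164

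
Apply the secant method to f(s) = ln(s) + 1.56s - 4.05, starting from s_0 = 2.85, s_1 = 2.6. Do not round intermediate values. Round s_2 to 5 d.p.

2.10109

Secant update: s_(k+1) = s_k − f(s_k)·(s_k − s_(k-1))/(f(s_k) − f(s_(k-1))).
f(s_0) = 1.443319, f(s_1) = 0.961511
s_2 = 2.600000 - (0.961511)·(2.600000 - 2.850000)/(0.961511 - (1.443319)) = 2.101092; f(s_2) = -0.029840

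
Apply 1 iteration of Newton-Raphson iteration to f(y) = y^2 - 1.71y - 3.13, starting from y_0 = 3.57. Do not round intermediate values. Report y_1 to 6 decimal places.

f'(y) = 2y - 1.71
y_0 = 3.570000: f = 3.510200, f' = 5.430000 → y_1 = 3.570000 - (3.510200)/(5.430000) = 2.923554

2.923554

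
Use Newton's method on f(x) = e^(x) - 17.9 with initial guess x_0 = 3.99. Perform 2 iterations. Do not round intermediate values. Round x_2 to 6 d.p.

2.967540

f'(x) = e^(x)
x_0 = 3.990000: f = 36.154889, f' = 54.054889 → x_1 = 3.990000 - (36.154889)/(54.054889) = 3.321145
x_1 = 3.321145: f = 9.792037, f' = 27.692037 → x_2 = 3.321145 - (9.792037)/(27.692037) = 2.967540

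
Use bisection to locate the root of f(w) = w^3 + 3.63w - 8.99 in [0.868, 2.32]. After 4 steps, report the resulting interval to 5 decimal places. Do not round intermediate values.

f(0.868000) = -5.185188, f(2.320000) = 11.918768 (opposite signs)
step 1: m = 1.594000, f(m) = 0.846313 > 0 → root in [0.868000, 1.594000]
step 2: m = 1.231000, f(m) = -2.656061 < 0 → root in [1.231000, 1.594000]
step 3: m = 1.412500, f(m) = -1.044467 < 0 → root in [1.412500, 1.594000]
step 4: m = 1.503250, f(m) = -0.136217 < 0 → root in [1.503250, 1.594000]

[1.50325, 1.59400]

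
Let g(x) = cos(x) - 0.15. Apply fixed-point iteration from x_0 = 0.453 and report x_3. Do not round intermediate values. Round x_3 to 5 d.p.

x_1 = g(0.453000) = 0.749138
x_2 = g(0.749138) = 0.582276
x_3 = g(0.582276) = 0.685213

0.68521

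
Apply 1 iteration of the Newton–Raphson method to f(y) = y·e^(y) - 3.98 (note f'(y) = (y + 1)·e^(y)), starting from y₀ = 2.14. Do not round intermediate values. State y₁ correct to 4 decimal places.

y_0 = 2.140000: f = 14.208797, f' = 26.688234 → y_1 = 2.140000 - (14.208797)/(26.688234) = 1.607601

1.6076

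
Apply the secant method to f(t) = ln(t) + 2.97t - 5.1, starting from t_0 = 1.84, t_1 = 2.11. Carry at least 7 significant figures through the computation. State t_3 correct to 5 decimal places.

f(t_0) = 0.974566, f(t_1) = 1.913388
t_2 = 2.110000 - (1.913388)·(2.110000 - 1.840000)/(1.913388 - (0.974566)) = 1.559720; f(t_2) = -0.023124
t_3 = 1.559720 - (-0.023124)·(1.559720 - 2.110000)/(-0.023124 - (1.913388)) = 1.566291; f(t_3) = 0.000596

1.56629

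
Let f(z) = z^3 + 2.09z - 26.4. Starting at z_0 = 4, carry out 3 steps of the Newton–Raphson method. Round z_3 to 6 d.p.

2.744527

f'(z) = 3z^2 + 2.09
z_0 = 4.000000: f = 45.960000, f' = 50.090000 → z_1 = 4.000000 - (45.960000)/(50.090000) = 3.082452
z_1 = 3.082452: f = 9.330262, f' = 30.594523 → z_2 = 3.082452 - (9.330262)/(30.594523) = 2.777486
z_2 = 2.777486: f = 0.831675, f' = 25.233294 → z_3 = 2.777486 - (0.831675)/(25.233294) = 2.744527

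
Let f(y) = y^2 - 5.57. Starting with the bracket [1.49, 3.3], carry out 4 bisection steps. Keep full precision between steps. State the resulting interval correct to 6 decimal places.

f(1.490000) = -3.349900, f(3.300000) = 5.320000 (opposite signs)
step 1: m = 2.395000, f(m) = 0.166025 > 0 → root in [1.490000, 2.395000]
step 2: m = 1.942500, f(m) = -1.796694 < 0 → root in [1.942500, 2.395000]
step 3: m = 2.168750, f(m) = -0.866523 < 0 → root in [2.168750, 2.395000]
step 4: m = 2.281875, f(m) = -0.363046 < 0 → root in [2.281875, 2.395000]

[2.281875, 2.395000]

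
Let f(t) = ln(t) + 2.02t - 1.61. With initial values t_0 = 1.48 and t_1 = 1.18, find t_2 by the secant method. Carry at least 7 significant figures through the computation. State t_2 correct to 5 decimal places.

Secant update: t_(k+1) = t_k − f(t_k)·(t_k − t_(k-1))/(f(t_k) − f(t_(k-1))).
f(t_0) = 1.771642, f(t_1) = 0.939114
t_2 = 1.180000 - (0.939114)·(1.180000 - 1.480000)/(0.939114 - (1.771642)) = 0.841592; f(t_2) = -0.082445

0.84159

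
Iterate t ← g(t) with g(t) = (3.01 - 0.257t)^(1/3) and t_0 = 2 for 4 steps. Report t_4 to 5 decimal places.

1.38456

t_1 = g(2.000000) = 1.356485
t_2 = g(1.356485) = 1.385806
t_3 = g(1.385806) = 1.384497
t_4 = g(1.384497) = 1.384555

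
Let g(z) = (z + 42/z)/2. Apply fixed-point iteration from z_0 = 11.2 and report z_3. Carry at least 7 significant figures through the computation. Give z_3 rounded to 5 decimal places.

6.48107

z_1 = g(11.200000) = 7.475000
z_2 = g(7.475000) = 6.546865
z_3 = g(6.546865) = 6.481075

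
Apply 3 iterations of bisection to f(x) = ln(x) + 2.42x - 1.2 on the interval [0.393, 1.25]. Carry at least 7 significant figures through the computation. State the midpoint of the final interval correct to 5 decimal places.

0.66081

f(0.393000) = -1.182886, f(1.250000) = 2.048144 (opposite signs)
step 1: m = 0.821500, f(m) = 0.591407 > 0 → root in [0.393000, 0.821500]
step 2: m = 0.607250, f(m) = -0.229270 < 0 → root in [0.607250, 0.821500]
step 3: m = 0.714375, f(m) = 0.192440 > 0 → root in [0.607250, 0.714375]
Midpoint of [0.607250, 0.714375] = 0.660813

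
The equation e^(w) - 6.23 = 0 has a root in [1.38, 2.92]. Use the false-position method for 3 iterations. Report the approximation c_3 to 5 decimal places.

f(1.380000) = -2.255098, f(2.920000) = 12.311287
step 1: c = 1.618415, f(c) = -1.184910 < 0 → new bracket [1.618415, 2.920000]
step 2: c = 1.732689, f(c) = -0.574157 < 0 → new bracket [1.732689, 2.920000]
step 3: c = 1.785594, f(c) = -0.266879 < 0 → new bracket [1.785594, 2.920000]

1.78559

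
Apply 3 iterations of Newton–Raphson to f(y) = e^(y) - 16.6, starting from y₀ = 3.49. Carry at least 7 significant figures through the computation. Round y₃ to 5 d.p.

f'(y) = e^(y)
y_0 = 3.490000: f = 16.185948, f' = 32.785948 → y_1 = 3.490000 - (16.185948)/(32.785948) = 2.996314
y_1 = 2.996314: f = 3.411647, f' = 20.011647 → y_2 = 2.996314 - (3.411647)/(20.011647) = 2.825831
y_2 = 2.825831: f = 0.274969, f' = 16.874969 → y_3 = 2.825831 - (0.274969)/(16.874969) = 2.809537

2.80954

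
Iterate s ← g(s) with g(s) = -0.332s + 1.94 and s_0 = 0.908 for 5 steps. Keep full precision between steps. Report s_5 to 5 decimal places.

1.45867

s_1 = g(0.908000) = 1.638544
s_2 = g(1.638544) = 1.396003
s_3 = g(1.396003) = 1.476527
s_4 = g(1.476527) = 1.449793
s_5 = g(1.449793) = 1.458669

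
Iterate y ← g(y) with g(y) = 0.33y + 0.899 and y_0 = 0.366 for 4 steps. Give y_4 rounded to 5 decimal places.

y_1 = g(0.366000) = 1.019780
y_2 = g(1.019780) = 1.235527
y_3 = g(1.235527) = 1.306724
y_4 = g(1.306724) = 1.330219

1.33022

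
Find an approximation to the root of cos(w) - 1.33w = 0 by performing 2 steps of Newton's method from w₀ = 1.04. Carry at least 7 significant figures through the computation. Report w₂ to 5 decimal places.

f'(w) = -sin(w) - 1.33
w_0 = 1.040000: f = -0.876980, f' = -2.192404 → w_1 = 1.040000 - (-0.876980)/(-2.192404) = 0.639992
w_1 = 0.639992: f = -0.049088, f' = -1.927189 → w_2 = 0.639992 - (-0.049088)/(-1.927189) = 0.614520

0.61452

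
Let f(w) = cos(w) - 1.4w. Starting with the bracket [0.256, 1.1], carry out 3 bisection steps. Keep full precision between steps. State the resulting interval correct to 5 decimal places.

[0.57250, 0.67800]

f(0.256000) = 0.609011, f(1.100000) = -1.086404 (opposite signs)
step 1: m = 0.678000, f(m) = -0.170371 < 0 → root in [0.256000, 0.678000]
step 2: m = 0.467000, f(m) = 0.239123 > 0 → root in [0.467000, 0.678000]
step 3: m = 0.572500, f(m) = 0.039049 > 0 → root in [0.572500, 0.678000]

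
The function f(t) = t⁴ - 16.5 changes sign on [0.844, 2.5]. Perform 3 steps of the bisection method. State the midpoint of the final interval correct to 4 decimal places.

1.9825

f(0.844000) = -15.992577, f(2.500000) = 22.562500 (opposite signs)
step 1: m = 1.672000, f(m) = -8.684710 < 0 → root in [1.672000, 2.500000]
step 2: m = 2.086000, f(m) = 2.434647 > 0 → root in [1.672000, 2.086000]
step 3: m = 1.879000, f(m) = -4.034574 < 0 → root in [1.879000, 2.086000]
Midpoint of [1.879000, 2.086000] = 1.982500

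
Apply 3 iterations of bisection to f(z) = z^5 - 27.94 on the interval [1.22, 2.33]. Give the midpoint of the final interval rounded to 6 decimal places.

1.983125

f(1.220000) = -25.237292, f(2.330000) = 40.731986 (opposite signs)
step 1: m = 1.775000, f(m) = -10.320573 < 0 → root in [1.775000, 2.330000]
step 2: m = 2.052500, f(m) = 8.486364 > 0 → root in [1.775000, 2.052500]
step 3: m = 1.913750, f(m) = -2.269991 < 0 → root in [1.913750, 2.052500]
Midpoint of [1.913750, 2.052500] = 1.983125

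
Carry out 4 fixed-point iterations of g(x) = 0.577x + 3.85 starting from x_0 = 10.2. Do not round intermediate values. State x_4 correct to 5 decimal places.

x_1 = g(10.200000) = 9.735400
x_2 = g(9.735400) = 9.467326
x_3 = g(9.467326) = 9.312647
x_4 = g(9.312647) = 9.223397

9.22340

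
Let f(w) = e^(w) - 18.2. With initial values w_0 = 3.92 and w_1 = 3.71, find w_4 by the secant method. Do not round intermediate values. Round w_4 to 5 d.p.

2.91655

Secant update: w_(k+1) = w_k − f(w_k)·(w_k − w_(k-1))/(f(w_k) − f(w_(k-1))).
f(w_0) = 32.200445, f(w_1) = 22.653807
w_2 = 3.710000 - (22.653807)·(3.710000 - 3.920000)/(22.653807 - (32.200445)) = 3.211678; f(w_2) = 6.620702
w_3 = 3.211678 - (6.620702)·(3.211678 - 3.710000)/(6.620702 - (22.653807)) = 3.005901; f(w_3) = 2.004417
w_4 = 3.005901 - (2.004417)·(3.005901 - 3.211678)/(2.004417 - (6.620702)) = 2.916552; f(w_4) = 0.277463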